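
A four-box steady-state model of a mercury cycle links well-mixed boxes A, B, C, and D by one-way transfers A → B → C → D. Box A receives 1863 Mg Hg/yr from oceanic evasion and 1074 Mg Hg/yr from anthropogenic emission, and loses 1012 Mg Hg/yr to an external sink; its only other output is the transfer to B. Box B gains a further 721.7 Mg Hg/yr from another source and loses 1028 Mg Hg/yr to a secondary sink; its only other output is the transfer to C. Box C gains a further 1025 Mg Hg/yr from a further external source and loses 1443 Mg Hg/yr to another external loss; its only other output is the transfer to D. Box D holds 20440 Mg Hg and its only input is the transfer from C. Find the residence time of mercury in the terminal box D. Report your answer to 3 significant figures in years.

Box A: F(A→B) = (1863 + 1074) − 1012 = 1925.0 Mg Hg/yr.
Box B: F(B→C) = (1925.0 + 721.7) − 1028 = 1618.7 Mg Hg/yr.
Box C: F(C→D) = (1618.7 + 1025) − 1443 = 1200.7 Mg Hg/yr.
Box D throughput = its input = 1200.7 Mg Hg/yr; τ = 20440 / 1200.7 = 17.02 yr.

17.0 yr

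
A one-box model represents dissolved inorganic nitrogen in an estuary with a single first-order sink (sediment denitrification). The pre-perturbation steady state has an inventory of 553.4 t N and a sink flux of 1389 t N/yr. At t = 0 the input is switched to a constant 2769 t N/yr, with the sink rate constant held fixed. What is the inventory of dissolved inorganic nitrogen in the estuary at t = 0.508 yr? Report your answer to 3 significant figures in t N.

The sink rate constant is k = F₀/M₀ = 1389/553.4 = 2.510 yr⁻¹.
Solving dM/dt = F₁ − kM with M(0) = M₀ gives M(t) = F₁/k + (M₀ − F₁/k)·e^(−kt).
F₁/k = 2769/2.510 = 1103.2 t N; kt = 2.510 × 0.508 = 1.275, e^(−kt) = 0.2794.
M(0.508) = 1103.2 + (553.4 − 1103.2) × 0.2794 = 1103.2 − 153.6 = 949.59 t N.

950 t N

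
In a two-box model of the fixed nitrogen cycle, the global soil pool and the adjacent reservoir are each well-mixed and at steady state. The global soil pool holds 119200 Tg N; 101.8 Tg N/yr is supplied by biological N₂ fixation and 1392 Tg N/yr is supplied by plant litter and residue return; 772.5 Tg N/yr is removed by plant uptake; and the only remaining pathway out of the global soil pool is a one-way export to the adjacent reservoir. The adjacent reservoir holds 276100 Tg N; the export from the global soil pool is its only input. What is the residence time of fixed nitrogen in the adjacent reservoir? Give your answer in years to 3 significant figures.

383 yr

Balance the global soil pool: ΣF_in = 101.8 + 1392 = 1493.8 Tg N/yr.
Export to the adjacent reservoir = ΣF_in − (772.5) = 721.30 Tg N/yr.
At steady state the output of the adjacent reservoir equals its input, 721.30 Tg N/yr.
τ = M / F = 276100 / 721.30 = 382.8 yr.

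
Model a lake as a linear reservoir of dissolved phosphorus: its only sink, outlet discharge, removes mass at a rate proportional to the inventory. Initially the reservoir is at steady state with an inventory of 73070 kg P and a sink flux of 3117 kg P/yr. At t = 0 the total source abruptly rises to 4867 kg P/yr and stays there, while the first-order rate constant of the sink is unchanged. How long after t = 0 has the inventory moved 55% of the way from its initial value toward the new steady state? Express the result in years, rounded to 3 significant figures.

τ = M₀/F₀ = 73070/3117 = 23.44 yr.
The remaining gap fraction is e^(−t/τ); 55% covered ⇒ e^(−t/τ) = 0.450.
t = −τ ln(0.450) = 23.44 × 0.7985 = 18.72 yr.

18.7 yr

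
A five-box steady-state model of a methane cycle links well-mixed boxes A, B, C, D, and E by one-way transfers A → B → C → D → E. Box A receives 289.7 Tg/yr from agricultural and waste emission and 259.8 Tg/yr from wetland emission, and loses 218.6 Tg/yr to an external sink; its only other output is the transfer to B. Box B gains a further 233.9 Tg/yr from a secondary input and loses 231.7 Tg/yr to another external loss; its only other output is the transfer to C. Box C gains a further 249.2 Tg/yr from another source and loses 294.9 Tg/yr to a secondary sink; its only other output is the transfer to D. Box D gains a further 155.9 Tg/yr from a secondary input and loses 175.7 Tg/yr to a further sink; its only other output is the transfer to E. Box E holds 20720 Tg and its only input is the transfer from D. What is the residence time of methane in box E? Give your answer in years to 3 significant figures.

77.4 yr

Box A: F(A→B) = (289.7 + 259.8) − 218.6 = 330.90 Tg/yr.
Box B: F(B→C) = (330.90 + 233.9) − 231.7 = 333.10 Tg/yr.
Box C: F(C→D) = (333.10 + 249.2) − 294.9 = 287.40 Tg/yr.
Box D: F(D→E) = (287.40 + 155.9) − 175.7 = 267.60 Tg/yr.
Box E throughput = its input = 267.60 Tg/yr; τ = 20720 / 267.60 = 77.43 yr.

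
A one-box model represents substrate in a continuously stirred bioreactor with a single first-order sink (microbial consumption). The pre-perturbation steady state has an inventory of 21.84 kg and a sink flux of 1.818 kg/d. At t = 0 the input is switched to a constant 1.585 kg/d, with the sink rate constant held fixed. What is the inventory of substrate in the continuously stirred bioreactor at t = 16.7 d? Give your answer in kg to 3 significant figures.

19.7 kg

τ = M₀/F₀ = 21.84/1.818 = 12.01 d; rate constant k = 1/τ.
New steady state M_∞ = F₁/k = F₁·τ = 1.585 × 12.01 = 19.041 kg.
M(t) = M_∞ + (M₀ − M_∞)·e^(−t/τ); t/τ = 16.7/12.01 = 1.390, so e^(−t/τ) = 0.2490.
M(t) = 19.041 + 2.799 × 0.2490 = 19.738 kg.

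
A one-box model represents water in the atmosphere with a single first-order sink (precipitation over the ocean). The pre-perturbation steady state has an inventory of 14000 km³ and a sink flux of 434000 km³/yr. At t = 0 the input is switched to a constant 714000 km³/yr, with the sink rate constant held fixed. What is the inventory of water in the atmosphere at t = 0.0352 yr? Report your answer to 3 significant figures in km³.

20000 km³

τ = M₀/F₀ = 14000/434000 = 0.03226 yr; rate constant k = 1/τ.
New steady state M_∞ = F₁/k = F₁·τ = 714000 × 0.03226 = 23032 km³.
M(t) = M_∞ + (M₀ − M_∞)·e^(−t/τ); t/τ = 0.0352/0.03226 = 1.091, so e^(−t/τ) = 0.3358.
M(t) = 23032 − 9032 × 0.3358 = 19999 km³.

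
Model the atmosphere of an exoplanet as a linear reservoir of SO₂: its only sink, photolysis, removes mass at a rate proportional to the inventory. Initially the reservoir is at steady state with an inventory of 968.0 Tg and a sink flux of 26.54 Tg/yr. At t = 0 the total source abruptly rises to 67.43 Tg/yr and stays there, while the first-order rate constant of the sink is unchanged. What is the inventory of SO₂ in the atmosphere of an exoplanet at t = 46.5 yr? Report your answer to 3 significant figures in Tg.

2040 Tg

The sink rate constant is k = F₀/M₀ = 26.54/968.0 = 0.02742 yr⁻¹.
Solving dM/dt = F₁ − kM with M(0) = M₀ gives M(t) = F₁/k + (M₀ − F₁/k)·e^(−kt).
F₁/k = 67.43/0.02742 = 2459.4 Tg; kt = 0.02742 × 46.5 = 1.275, e^(−kt) = 0.2795.
M(46.5) = 2459.4 + (968.0 − 2459.4) × 0.2795 = 2459.4 − 416.8 = 2042.6 Tg.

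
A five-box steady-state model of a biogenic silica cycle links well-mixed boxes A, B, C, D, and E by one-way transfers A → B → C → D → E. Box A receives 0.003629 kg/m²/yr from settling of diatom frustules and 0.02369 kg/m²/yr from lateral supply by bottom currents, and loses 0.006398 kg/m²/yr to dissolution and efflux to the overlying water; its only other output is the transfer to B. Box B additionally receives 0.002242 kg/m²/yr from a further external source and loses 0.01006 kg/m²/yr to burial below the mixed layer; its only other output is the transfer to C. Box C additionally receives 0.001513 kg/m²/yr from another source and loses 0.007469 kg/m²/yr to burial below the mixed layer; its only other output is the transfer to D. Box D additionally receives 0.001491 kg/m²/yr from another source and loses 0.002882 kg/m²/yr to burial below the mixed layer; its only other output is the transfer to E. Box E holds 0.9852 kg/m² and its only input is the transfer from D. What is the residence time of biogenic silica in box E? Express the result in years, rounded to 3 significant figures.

171 yr

Box A: F(A→B) = (0.003629 + 0.02369) − 0.006398 = 0.020921 kg/m²/yr.
Box B: F(B→C) = (0.020921 + 0.002242) − 0.01006 = 0.013103 kg/m²/yr.
Box C: F(C→D) = (0.013103 + 0.001513) − 0.007469 = 0.0071470 kg/m²/yr.
Box D: F(D→E) = (0.0071470 + 0.001491) − 0.002882 = 0.0057560 kg/m²/yr.
Box E throughput = its input = 0.0057560 kg/m²/yr; τ = 0.9852 / 0.0057560 = 171.2 yr.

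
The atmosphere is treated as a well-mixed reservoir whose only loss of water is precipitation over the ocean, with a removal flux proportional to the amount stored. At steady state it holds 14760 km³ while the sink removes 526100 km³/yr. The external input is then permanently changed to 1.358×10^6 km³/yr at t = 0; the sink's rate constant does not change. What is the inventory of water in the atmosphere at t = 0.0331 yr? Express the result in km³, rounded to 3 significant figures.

τ = M₀/F₀ = 14760/526100 = 0.02806 yr; rate constant k = 1/τ.
New steady state M_∞ = F₁/k = F₁·τ = 1.358×10^6 × 0.02806 = 38099 km³.
M(t) = M_∞ + (M₀ − M_∞)·e^(−t/τ); t/τ = 0.0331/0.02806 = 1.180, so e^(−t/τ) = 0.3073.
M(t) = 38099 − 23340 × 0.3073 = 30926 km³.

30900 km³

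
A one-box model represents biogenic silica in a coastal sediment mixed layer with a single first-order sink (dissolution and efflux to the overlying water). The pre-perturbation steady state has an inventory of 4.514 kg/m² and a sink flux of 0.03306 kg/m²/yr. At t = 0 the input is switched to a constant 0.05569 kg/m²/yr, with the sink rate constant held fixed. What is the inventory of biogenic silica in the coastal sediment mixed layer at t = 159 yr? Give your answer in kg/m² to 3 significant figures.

6.64 kg/m²

The sink rate constant is k = F₀/M₀ = 0.03306/4.514 = 0.007324 yr⁻¹.
Solving dM/dt = F₁ − kM with M(0) = M₀ gives M(t) = F₁/k + (M₀ − F₁/k)·e^(−kt).
F₁/k = 0.05569/0.007324 = 7.6039 kg/m²; kt = 0.007324 × 159 = 1.164, e^(−kt) = 0.3121.
M(159) = 7.6039 + (4.514 − 7.6039) × 0.3121 = 7.6039 − 0.9643 = 6.6396 kg/m².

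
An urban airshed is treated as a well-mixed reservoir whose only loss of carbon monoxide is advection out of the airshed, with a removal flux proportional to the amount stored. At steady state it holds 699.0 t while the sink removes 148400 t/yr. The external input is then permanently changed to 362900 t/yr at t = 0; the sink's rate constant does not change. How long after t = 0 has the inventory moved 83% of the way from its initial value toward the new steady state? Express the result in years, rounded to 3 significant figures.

0.00835 yr

τ = M₀/F₀ = 699.0/148400 = 0.004710 yr.
The remaining gap fraction is e^(−t/τ); 83% covered ⇒ e^(−t/τ) = 0.170.
t = −τ ln(0.170) = 0.004710 × 1.772 = 0.008346 yr.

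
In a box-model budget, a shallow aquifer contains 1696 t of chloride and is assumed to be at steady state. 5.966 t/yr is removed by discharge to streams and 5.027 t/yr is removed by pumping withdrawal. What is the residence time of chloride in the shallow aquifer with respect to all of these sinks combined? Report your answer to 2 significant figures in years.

150 yr

Total removal flux = 5.966 + 5.027 = 10.993 t/yr.
τ = M / ΣF_out = 1696 / 10.993 = 154.3 yr.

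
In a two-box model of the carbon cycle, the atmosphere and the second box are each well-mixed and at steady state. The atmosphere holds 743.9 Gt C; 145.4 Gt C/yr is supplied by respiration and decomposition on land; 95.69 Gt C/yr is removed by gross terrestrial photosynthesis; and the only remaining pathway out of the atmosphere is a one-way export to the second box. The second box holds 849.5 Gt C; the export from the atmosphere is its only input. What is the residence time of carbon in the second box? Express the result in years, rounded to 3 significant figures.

Balance the atmosphere: ΣF_in = 145.40 Gt C/yr.
Export to the second box = ΣF_in − (95.69) = 49.710 Gt C/yr.
At steady state the output of the second box equals its input, 49.710 Gt C/yr.
τ = M / F = 849.5 / 49.710 = 17.09 yr.

17.1 yr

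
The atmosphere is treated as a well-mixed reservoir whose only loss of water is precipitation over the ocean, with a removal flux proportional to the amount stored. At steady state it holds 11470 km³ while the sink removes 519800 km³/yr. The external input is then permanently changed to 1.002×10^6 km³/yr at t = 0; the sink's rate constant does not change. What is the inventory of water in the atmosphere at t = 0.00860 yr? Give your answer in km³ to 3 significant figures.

τ = M₀/F₀ = 11470/519800 = 0.02207 yr; rate constant k = 1/τ.
New steady state M_∞ = F₁/k = F₁·τ = 1.002×10^6 × 0.02207 = 22110 km³.
M(t) = M_∞ + (M₀ − M_∞)·e^(−t/τ); t/τ = 0.00860/0.02207 = 0.3897, so e^(−t/τ) = 0.6772.
M(t) = 22110 − 10640 × 0.6772 = 14904 km³.

14900 km³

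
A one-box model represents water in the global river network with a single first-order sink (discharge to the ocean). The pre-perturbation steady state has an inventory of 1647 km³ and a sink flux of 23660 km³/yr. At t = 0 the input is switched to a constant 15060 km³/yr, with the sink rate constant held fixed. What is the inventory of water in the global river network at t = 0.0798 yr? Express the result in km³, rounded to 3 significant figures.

1240 km³

τ = M₀/F₀ = 1647/23660 = 0.06961 yr; rate constant k = 1/τ.
New steady state M_∞ = F₁/k = F₁·τ = 15060 × 0.06961 = 1048.3 km³.
M(t) = M_∞ + (M₀ − M_∞)·e^(−t/τ); t/τ = 0.0798/0.06961 = 1.146, so e^(−t/τ) = 0.3178.
M(t) = 1048.3 + 598.7 × 0.3178 = 1238.6 km³.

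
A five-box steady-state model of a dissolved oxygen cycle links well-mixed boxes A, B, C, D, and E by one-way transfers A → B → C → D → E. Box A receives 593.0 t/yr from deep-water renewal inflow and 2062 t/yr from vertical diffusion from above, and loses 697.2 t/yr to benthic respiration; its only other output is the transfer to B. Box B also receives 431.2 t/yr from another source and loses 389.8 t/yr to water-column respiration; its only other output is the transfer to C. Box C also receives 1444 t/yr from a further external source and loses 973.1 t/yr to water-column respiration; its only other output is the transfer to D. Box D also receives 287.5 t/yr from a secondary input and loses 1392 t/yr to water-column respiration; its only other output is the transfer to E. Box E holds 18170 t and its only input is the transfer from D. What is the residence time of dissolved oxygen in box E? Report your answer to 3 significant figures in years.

13.3 yr

Box A: F(A→B) = (593.0 + 2062) − 697.2 = 1957.8 t/yr.
Box B: F(B→C) = (1957.8 + 431.2) − 389.8 = 1999.2 t/yr.
Box C: F(C→D) = (1999.2 + 1444) − 973.1 = 2470.1 t/yr.
Box D: F(D→E) = (2470.1 + 287.5) − 1392 = 1365.6 t/yr.
Box E throughput = its input = 1365.6 t/yr; τ = 18170 / 1365.6 = 13.31 yr.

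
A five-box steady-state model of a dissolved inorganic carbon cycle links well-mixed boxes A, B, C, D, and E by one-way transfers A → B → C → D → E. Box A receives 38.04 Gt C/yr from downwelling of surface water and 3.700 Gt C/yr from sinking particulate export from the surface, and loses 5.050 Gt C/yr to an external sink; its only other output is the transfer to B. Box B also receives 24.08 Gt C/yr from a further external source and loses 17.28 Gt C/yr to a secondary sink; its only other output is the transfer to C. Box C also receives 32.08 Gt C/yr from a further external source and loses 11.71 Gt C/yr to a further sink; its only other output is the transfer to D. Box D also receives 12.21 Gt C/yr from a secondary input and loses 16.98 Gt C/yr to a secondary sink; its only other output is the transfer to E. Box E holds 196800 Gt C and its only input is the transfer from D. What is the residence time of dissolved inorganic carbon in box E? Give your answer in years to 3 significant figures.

3330 yr

Box A: F(A→B) = (38.04 + 3.700) − 5.050 = 36.690 Gt C/yr.
Box B: F(B→C) = (36.690 + 24.08) − 17.28 = 43.490 Gt C/yr.
Box C: F(C→D) = (43.490 + 32.08) − 11.71 = 63.860 Gt C/yr.
Box D: F(D→E) = (63.860 + 12.21) − 16.98 = 59.090 Gt C/yr.
Box E throughput = its input = 59.090 Gt C/yr; τ = 196800 / 59.090 = 3331 yr.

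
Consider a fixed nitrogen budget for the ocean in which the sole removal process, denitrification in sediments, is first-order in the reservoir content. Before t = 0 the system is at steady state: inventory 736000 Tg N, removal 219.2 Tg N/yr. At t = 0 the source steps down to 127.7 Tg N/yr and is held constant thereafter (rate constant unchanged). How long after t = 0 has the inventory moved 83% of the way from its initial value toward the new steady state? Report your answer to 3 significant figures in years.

τ = M₀/F₀ = 736000/219.2 = 3358 yr.
The remaining gap fraction is e^(−t/τ); 83% covered ⇒ e^(−t/τ) = 0.170.
t = −τ ln(0.170) = 3358 × 1.772 = 5950 yr.

5950 yr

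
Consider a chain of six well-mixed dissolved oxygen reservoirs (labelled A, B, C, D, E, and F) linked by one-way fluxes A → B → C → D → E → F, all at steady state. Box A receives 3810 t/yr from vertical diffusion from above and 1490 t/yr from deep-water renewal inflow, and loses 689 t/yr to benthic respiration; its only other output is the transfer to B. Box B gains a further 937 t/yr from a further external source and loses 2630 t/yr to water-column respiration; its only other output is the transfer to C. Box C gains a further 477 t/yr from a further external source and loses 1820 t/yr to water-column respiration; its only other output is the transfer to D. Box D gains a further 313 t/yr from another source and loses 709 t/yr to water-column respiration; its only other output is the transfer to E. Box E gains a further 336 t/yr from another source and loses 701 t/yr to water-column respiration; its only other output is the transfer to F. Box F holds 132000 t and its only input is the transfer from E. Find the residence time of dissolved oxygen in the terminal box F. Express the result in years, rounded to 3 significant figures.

Box A: F(A→B) = (3810 + 1490) − 689 = 4611.0 t/yr.
Box B: F(B→C) = (4611.0 + 937) − 2630 = 2918.0 t/yr.
Box C: F(C→D) = (2918.0 + 477) − 1820 = 1575.0 t/yr.
Box D: F(D→E) = (1575.0 + 313) − 709 = 1179.0 t/yr.
Box E: F(E→F) = (1179.0 + 336) − 701 = 814.00 t/yr.
Box F throughput = its input = 814.00 t/yr; τ = 132000 / 814.00 = 162.2 yr.

162 yr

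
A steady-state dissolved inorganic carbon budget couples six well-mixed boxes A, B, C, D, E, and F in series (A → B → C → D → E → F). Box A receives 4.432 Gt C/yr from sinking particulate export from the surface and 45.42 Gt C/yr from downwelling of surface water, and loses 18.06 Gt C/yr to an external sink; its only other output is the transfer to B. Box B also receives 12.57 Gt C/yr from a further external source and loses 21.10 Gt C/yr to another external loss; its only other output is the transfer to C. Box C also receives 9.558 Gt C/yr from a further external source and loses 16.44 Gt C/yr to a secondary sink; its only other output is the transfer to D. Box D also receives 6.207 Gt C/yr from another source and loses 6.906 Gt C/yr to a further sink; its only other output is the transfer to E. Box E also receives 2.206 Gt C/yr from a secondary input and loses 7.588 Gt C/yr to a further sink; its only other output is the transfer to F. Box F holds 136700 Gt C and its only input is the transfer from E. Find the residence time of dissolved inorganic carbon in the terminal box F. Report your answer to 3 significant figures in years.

13300 yr

Box A: F(A→B) = (4.432 + 45.42) − 18.06 = 31.792 Gt C/yr.
Box B: F(B→C) = (31.792 + 12.57) − 21.10 = 23.262 Gt C/yr.
Box C: F(C→D) = (23.262 + 9.558) − 16.44 = 16.380 Gt C/yr.
Box D: F(D→E) = (16.380 + 6.207) − 6.906 = 15.681 Gt C/yr.
Box E: F(E→F) = (15.681 + 2.206) − 7.588 = 10.299 Gt C/yr.
Box F throughput = its input = 10.299 Gt C/yr; τ = 136700 / 10.299 = 13270 yr.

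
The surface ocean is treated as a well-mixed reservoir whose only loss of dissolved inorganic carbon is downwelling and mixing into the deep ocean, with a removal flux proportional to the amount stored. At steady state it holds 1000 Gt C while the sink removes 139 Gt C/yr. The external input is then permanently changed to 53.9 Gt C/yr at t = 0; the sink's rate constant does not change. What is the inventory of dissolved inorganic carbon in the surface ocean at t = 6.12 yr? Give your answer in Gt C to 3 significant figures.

649 Gt C

The sink rate constant is k = F₀/M₀ = 139/1000 = 0.1390 yr⁻¹.
Solving dM/dt = F₁ − kM with M(0) = M₀ gives M(t) = F₁/k + (M₀ − F₁/k)·e^(−kt).
F₁/k = 53.9/0.1390 = 387.77 Gt C; kt = 0.1390 × 6.12 = 0.8507, e^(−kt) = 0.4271.
M(6.12) = 387.77 + (1000 − 387.77) × 0.4271 = 387.77 + 261.5 = 649.27 Gt C.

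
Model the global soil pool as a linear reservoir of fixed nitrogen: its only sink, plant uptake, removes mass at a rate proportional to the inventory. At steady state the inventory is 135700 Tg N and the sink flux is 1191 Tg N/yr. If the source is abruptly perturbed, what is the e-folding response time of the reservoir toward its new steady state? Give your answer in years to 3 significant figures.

For a linear reservoir the response time equals the residence time τ = M/F.
τ = 135700 / 1191 = 113.9 yr.

114 yr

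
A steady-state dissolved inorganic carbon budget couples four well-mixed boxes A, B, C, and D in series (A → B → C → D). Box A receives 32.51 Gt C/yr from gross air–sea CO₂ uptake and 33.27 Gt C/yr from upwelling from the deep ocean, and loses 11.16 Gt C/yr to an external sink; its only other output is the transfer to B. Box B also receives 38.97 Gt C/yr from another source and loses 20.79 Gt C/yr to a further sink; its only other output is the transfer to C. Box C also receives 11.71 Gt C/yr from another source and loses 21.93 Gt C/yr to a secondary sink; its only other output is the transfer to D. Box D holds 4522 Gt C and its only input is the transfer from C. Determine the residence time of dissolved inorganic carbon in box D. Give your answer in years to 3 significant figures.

Box A: F(A→B) = (32.51 + 33.27) − 11.16 = 54.620 Gt C/yr.
Box B: F(B→C) = (54.620 + 38.97) − 20.79 = 72.800 Gt C/yr.
Box C: F(C→D) = (72.800 + 11.71) − 21.93 = 62.580 Gt C/yr.
Box D throughput = its input = 62.580 Gt C/yr; τ = 4522 / 62.580 = 72.26 yr.

72.3 yr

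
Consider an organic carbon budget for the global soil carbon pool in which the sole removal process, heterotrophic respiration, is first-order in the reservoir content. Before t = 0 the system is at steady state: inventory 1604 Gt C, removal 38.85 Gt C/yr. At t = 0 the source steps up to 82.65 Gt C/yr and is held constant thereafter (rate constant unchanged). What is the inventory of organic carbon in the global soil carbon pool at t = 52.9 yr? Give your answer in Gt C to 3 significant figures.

The sink rate constant is k = F₀/M₀ = 38.85/1604 = 0.02422 yr⁻¹.
Solving dM/dt = F₁ − kM with M(0) = M₀ gives M(t) = F₁/k + (M₀ − F₁/k)·e^(−kt).
F₁/k = 82.65/0.02422 = 3412.4 Gt C; kt = 0.02422 × 52.9 = 1.281, e^(−kt) = 0.2777.
M(52.9) = 3412.4 + (1604 − 3412.4) × 0.2777 = 3412.4 − 502.2 = 2910.2 Gt C.

2910 Gt C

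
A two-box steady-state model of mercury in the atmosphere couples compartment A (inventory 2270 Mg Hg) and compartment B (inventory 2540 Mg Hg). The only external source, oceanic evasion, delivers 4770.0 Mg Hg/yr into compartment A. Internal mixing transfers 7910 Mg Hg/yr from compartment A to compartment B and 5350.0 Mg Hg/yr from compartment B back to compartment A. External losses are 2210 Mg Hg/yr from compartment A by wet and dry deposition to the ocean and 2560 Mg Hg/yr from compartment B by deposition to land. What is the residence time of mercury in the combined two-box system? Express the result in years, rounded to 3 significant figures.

Residence time in the combined system uses the total inventory and the total *external* removal — internal exchanges between the two boxes cancel.
M_total = 2270 + 2540 = 4810.0 Mg Hg.
ΣF_external_out = 2210 + 2560 = 4770.0 Mg Hg/yr.
τ = M_total / ΣF_ext = 4810.0 / 4770.0 = 1.008 yr.

1.01 yr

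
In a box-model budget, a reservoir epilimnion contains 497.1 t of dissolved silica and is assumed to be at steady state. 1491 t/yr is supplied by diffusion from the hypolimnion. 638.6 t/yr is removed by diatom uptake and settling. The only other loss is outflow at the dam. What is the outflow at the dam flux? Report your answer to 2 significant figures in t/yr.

At steady state ΣF_in = ΣF_out.
ΣF_in = 1491.0 t/yr.
Outflow at the dam flux = ΣF_in − (638.6) = 1491.0 − 638.6 = 852.4 t/yr.

850 t/yr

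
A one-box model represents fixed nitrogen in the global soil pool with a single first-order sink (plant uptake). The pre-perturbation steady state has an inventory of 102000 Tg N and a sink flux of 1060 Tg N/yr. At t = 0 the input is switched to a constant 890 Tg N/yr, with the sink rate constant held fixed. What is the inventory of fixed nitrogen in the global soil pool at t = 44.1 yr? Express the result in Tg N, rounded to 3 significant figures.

96000 Tg N

τ = M₀/F₀ = 102000/1060 = 96.23 yr; rate constant k = 1/τ.
New steady state M_∞ = F₁/k = F₁·τ = 890 × 96.23 = 85642 Tg N.
M(t) = M_∞ + (M₀ − M_∞)·e^(−t/τ); t/τ = 44.1/96.23 = 0.4583, so e^(−t/τ) = 0.6324.
M(t) = 85642 + 16360 × 0.6324 = 95986 Tg N.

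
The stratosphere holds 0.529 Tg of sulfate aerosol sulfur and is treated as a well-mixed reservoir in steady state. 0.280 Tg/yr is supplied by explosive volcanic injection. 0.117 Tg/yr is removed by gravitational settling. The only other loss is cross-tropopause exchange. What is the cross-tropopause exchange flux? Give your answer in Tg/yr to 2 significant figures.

At steady state ΣF_in = ΣF_out.
ΣF_in = 0.28000 Tg/yr.
Cross-tropopause exchange flux = ΣF_in − (0.117) = 0.28000 − 0.1170 = 0.1630 Tg/yr.

0.16 Tg/yr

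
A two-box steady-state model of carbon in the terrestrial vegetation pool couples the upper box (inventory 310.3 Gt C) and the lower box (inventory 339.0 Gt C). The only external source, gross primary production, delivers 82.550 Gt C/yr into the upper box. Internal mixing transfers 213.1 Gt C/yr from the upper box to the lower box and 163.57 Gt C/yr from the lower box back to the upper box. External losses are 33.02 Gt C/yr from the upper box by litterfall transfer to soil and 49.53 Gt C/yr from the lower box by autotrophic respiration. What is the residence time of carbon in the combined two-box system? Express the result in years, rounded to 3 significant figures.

7.87 yr

Residence time in the combined system uses the total inventory and the total *external* removal — internal exchanges between the two boxes cancel.
M_total = 310.3 + 339.0 = 649.30 Gt C.
ΣF_external_out = 33.02 + 49.53 = 82.550 Gt C/yr.
τ = M_total / ΣF_ext = 649.30 / 82.550 = 7.866 yr.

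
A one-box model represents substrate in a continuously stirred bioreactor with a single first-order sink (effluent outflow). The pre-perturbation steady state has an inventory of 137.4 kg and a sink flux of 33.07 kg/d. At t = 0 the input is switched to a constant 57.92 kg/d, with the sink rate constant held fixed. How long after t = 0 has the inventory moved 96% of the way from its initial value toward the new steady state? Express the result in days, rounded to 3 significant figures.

13.4 d

τ = M₀/F₀ = 137.4/33.07 = 4.155 d.
The remaining gap fraction is e^(−t/τ); 96% covered ⇒ e^(−t/τ) = 0.0400.
t = −τ ln(0.0400) = 4.155 × 3.219 = 13.37 d.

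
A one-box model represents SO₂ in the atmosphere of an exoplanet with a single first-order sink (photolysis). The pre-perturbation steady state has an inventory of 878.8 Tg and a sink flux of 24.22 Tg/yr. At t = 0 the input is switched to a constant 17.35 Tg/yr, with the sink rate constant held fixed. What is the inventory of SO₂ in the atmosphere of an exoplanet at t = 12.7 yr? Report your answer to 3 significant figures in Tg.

805 Tg

Residence time τ = M₀/F₀ = 36.28 yr. The eventual steady state is M_∞ = M₀·(F₁/F₀) = 878.8 × 17.35/24.22 = 629.53 Tg.
The anomaly ΔM(t) = M(t) − M_∞ decays as ΔM₀·e^(−t/τ) with ΔM₀ = 878.8 − 629.53 = 249.3 Tg.
At t = 12.7 yr, e^(−t/τ) = e^(−0.3500) = 0.7047, so ΔM = 175.7 Tg and M = 629.53 + 175.7 = 805.18 Tg.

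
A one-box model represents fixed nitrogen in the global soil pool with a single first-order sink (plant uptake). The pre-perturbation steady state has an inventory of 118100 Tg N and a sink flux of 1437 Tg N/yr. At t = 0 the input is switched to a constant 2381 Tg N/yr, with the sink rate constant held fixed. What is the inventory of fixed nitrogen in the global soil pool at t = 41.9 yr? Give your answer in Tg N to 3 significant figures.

149000 Tg N

τ = M₀/F₀ = 118100/1437 = 82.19 yr; rate constant k = 1/τ.
New steady state M_∞ = F₁/k = F₁·τ = 2381 × 82.19 = 195680 Tg N.
M(t) = M_∞ + (M₀ − M_∞)·e^(−t/τ); t/τ = 41.9/82.19 = 0.5098, so e^(−t/τ) = 0.6006.
M(t) = 195680 − 77580 × 0.6006 = 149090 Tg N.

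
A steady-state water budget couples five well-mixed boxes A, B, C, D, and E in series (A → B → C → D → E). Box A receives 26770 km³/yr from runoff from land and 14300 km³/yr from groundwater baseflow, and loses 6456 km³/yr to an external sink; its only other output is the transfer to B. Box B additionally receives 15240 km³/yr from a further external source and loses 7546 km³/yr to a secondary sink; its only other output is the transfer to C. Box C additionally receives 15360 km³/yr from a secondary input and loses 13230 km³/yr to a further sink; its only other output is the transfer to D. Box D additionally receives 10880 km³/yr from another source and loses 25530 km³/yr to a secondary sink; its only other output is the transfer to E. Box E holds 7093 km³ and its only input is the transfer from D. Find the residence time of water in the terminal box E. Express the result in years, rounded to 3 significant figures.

Box A: F(A→B) = (26770 + 14300) − 6456 = 34614 km³/yr.
Box B: F(B→C) = (34614 + 15240) − 7546 = 42308 km³/yr.
Box C: F(C→D) = (42308 + 15360) − 13230 = 44438 km³/yr.
Box D: F(D→E) = (44438 + 10880) − 25530 = 29788 km³/yr.
Box E throughput = its input = 29788 km³/yr; τ = 7093 / 29788 = 0.2381 yr.

0.238 yr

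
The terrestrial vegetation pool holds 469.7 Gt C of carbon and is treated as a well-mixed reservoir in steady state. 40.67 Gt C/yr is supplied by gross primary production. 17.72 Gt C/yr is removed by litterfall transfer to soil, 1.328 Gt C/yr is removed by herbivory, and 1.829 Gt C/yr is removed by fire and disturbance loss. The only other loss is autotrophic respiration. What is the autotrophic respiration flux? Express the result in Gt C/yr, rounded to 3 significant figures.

19.8 Gt C/yr

At steady state ΣF_in = ΣF_out.
ΣF_in = 40.670 Gt C/yr.
Autotrophic respiration flux = ΣF_in − (17.72 + 1.328 + 1.829) = 40.670 − 20.88 = 19.79 Gt C/yr.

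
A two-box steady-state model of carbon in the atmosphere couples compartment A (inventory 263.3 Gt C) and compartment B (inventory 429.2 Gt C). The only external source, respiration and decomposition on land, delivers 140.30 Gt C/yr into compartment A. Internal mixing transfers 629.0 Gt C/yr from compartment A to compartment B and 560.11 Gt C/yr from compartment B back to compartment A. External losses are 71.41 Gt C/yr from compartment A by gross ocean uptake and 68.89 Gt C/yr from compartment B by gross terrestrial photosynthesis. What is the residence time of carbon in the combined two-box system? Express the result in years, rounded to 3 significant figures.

4.94 yr

Treat the two boxes together as one reservoir: the mixing fluxes between them are internal recycling, so τ = ΣM / Σ(external losses).
M_total = 263.3 + 429.2 = 692.50 Gt C.
ΣF_external_out = 71.41 + 68.89 = 140.30 Gt C/yr.
τ = M_total / ΣF_ext = 692.50 / 140.30 = 4.936 yr.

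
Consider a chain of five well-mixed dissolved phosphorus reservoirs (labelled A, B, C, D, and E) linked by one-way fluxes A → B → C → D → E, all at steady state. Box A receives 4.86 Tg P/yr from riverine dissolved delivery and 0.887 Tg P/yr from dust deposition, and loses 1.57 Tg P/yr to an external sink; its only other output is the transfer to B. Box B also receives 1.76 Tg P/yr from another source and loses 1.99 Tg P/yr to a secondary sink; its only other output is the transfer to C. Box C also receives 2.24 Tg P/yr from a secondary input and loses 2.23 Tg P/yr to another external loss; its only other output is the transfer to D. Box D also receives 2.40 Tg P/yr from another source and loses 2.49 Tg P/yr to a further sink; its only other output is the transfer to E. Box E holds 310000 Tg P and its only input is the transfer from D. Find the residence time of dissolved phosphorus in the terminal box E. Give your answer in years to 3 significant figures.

Box A: F(A→B) = (4.86 + 0.887) − 1.57 = 4.1770 Tg P/yr.
Box B: F(B→C) = (4.1770 + 1.76) − 1.99 = 3.9470 Tg P/yr.
Box C: F(C→D) = (3.9470 + 2.24) − 2.23 = 3.9570 Tg P/yr.
Box D: F(D→E) = (3.9570 + 2.40) − 2.49 = 3.8670 Tg P/yr.
Box E throughput = its input = 3.8670 Tg P/yr; τ = 310000 / 3.8670 = 80170 yr.

80200 yr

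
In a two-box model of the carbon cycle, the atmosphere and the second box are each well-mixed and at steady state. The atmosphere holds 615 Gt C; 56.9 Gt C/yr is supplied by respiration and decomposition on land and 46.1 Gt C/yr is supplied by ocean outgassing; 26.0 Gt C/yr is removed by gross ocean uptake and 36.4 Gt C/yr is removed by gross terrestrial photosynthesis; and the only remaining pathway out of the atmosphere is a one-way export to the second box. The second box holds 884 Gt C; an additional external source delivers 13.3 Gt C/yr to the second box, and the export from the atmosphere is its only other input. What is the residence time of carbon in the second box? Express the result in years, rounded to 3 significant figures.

Balance the atmosphere: ΣF_in = 56.9 + 46.1 = 103.00 Gt C/yr.
Export to the second box = ΣF_in − (26.0 + 36.4) = 40.600 Gt C/yr.
Total input to the second box = 40.600 + 13.3 = 53.900 Gt C/yr; at steady state this equals its total output.
τ = M / F = 884 / 53.900 = 16.40 yr.

16.4 yr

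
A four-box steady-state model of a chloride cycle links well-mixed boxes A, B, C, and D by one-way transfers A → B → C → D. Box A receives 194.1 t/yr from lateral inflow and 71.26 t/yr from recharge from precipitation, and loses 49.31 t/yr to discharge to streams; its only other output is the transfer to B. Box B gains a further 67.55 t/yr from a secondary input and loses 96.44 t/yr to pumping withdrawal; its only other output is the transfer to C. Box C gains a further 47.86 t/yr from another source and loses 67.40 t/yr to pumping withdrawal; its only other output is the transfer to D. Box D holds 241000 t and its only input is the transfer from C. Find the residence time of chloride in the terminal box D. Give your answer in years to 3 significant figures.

Box A: F(A→B) = (194.1 + 71.26) − 49.31 = 216.05 t/yr.
Box B: F(B→C) = (216.05 + 67.55) − 96.44 = 187.16 t/yr.
Box C: F(C→D) = (187.16 + 47.86) − 67.40 = 167.62 t/yr.
Box D throughput = its input = 167.62 t/yr; τ = 241000 / 167.62 = 1438 yr.

1440 yr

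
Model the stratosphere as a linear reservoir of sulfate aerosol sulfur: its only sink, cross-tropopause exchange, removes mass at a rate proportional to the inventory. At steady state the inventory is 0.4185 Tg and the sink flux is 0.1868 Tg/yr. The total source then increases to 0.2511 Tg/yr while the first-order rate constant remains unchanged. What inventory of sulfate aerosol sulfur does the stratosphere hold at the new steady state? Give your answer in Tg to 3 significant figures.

Rate constant k = F/M = 0.1868 / 0.4185 = 0.4464 yr⁻¹.
At the new steady state, source = k·M_new ⇒ M_new = 0.2511 / 0.4464 = 0.5626 Tg.
(Equivalently M_new = M × F_new/F_old = 0.4185 × 0.2511/0.1868.)

0.563 Tg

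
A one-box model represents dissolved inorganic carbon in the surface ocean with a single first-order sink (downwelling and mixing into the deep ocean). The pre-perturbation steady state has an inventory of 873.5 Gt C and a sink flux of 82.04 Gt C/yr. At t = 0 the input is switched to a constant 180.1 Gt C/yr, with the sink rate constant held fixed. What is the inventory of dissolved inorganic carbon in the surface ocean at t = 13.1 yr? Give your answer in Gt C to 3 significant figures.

The sink rate constant is k = F₀/M₀ = 82.04/873.5 = 0.09392 yr⁻¹.
Solving dM/dt = F₁ − kM with M(0) = M₀ gives M(t) = F₁/k + (M₀ − F₁/k)·e^(−kt).
F₁/k = 180.1/0.09392 = 1917.6 Gt C; kt = 0.09392 × 13.1 = 1.230, e^(−kt) = 0.2922.
M(13.1) = 1917.6 + (873.5 − 1917.6) × 0.2922 = 1917.6 − 305.1 = 1612.5 Gt C.

1610 Gt C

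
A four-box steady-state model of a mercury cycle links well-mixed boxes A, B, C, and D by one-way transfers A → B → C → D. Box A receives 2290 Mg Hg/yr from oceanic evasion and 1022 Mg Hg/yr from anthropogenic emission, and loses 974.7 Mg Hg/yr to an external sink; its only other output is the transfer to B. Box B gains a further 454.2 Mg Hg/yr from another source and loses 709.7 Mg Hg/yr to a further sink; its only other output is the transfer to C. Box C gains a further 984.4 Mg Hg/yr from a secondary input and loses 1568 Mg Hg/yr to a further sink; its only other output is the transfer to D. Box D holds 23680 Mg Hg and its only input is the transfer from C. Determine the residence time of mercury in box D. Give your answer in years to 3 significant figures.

Box A: F(A→B) = (2290 + 1022) − 974.7 = 2337.3 Mg Hg/yr.
Box B: F(B→C) = (2337.3 + 454.2) − 709.7 = 2081.8 Mg Hg/yr.
Box C: F(C→D) = (2081.8 + 984.4) − 1568 = 1498.2 Mg Hg/yr.
Box D throughput = its input = 1498.2 Mg Hg/yr; τ = 23680 / 1498.2 = 15.81 yr.

15.8 yr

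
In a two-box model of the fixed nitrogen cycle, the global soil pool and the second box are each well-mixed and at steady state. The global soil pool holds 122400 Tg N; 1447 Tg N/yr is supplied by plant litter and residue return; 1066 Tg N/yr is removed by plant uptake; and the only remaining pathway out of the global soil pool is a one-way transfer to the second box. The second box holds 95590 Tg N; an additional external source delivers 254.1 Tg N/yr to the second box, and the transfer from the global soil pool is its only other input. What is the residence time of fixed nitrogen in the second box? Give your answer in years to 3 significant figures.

Balance the global soil pool: ΣF_in = 1447.0 Tg N/yr.
Transfer to the second box = ΣF_in − (1066) = 381.00 Tg N/yr.
Total input to the second box = 381.00 + 254.1 = 635.10 Tg N/yr; at steady state this equals its total output.
τ = M / F = 95590 / 635.10 = 150.5 yr.

151 yr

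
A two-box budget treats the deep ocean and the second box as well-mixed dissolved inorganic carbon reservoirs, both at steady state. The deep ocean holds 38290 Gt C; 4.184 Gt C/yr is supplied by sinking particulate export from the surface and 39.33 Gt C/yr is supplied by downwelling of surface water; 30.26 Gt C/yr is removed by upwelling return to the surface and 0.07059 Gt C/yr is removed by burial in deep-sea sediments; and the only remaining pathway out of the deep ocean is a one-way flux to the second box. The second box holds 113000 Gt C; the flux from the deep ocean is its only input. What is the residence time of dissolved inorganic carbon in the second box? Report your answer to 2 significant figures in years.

8600 yr

Balance the deep ocean: ΣF_in = 4.184 + 39.33 = 43.514 Gt C/yr.
Flux to the second box = ΣF_in − (30.26 + 0.07059) = 13.183 Gt C/yr.
At steady state the output of the second box equals its input, 13.183 Gt C/yr.
τ = M / F = 113000 / 13.183 = 8571 yr.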